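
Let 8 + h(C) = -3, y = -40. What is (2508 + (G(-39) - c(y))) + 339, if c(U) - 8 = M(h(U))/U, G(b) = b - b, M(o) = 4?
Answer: 28391/10 ≈ 2839.1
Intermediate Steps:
h(C) = -11 (h(C) = -8 - 3 = -11)
G(b) = 0
c(U) = 8 + 4/U
(2508 + (G(-39) - c(y))) + 339 = (2508 + (0 - (8 + 4/(-40)))) + 339 = (2508 + (0 - (8 + 4*(-1/40)))) + 339 = (2508 + (0 - (8 - 1/10))) + 339 = (2508 + (0 - 1*79/10)) + 339 = (2508 + (0 - 79/10)) + 339 = (2508 - 79/10) + 339 = 25001/10 + 339 = 28391/10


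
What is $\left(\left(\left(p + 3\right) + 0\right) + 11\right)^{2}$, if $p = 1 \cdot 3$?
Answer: $289$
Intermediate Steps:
$p = 3$
$\left(\left(\left(p + 3\right) + 0\right) + 11\right)^{2} = \left(\left(\left(3 + 3\right) + 0\right) + 11\right)^{2} = \left(\left(6 + 0\right) + 11\right)^{2} = \left(6 + 11\right)^{2} = 17^{2} = 289$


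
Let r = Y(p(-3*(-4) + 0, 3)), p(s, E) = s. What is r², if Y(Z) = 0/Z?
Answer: 0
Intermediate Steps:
Y(Z) = 0
r = 0
r² = 0² = 0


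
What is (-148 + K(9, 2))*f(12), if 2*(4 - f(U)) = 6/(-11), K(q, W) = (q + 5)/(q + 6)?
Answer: -103682/165 ≈ -628.38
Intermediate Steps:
K(q, W) = (5 + q)/(6 + q)
f(U) = 47/11 (f(U) = 4 - 3/(-11) = 4 - 3*(-1)/11 = 4 - ½*(-6/11) = 4 + 3/11 = 47/11)
(-148 + K(9, 2))*f(12) = (-148 + (5 + 9)/(6 + 9))*(47/11) = (-148 + 14/15)*(47/11) = -2206/15*47/11 = -103682/165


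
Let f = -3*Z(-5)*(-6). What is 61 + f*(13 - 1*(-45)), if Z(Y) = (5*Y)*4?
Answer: -104339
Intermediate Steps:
Z(Y) = 20*Y
f = -1800 (f = -60*(-5)*(-6) = -3*(-100)*(-6) = 300*(-6) = -1800)
61 + f*(13 - 1*(-45)) = 61 - 1800*(13 - 1*(-45)) = 61 - 1800*(13 + 45) = 61 - 1800*58 = 61 - 104400 = -104339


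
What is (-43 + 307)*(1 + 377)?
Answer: 99792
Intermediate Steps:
(-43 + 307)*(1 + 377) = 264*378 = 99792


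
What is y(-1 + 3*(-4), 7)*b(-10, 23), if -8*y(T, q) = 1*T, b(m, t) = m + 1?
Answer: -117/8 ≈ -14.625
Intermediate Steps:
b(m, t) = 1 + m
y(T, q) = -T/8
y(-1 + 3*(-4), 7)*b(-10, 23) = (-(-1 + 3*(-4))/8)*(1 - 10) = -(-1 - 12)/8*(-9) = -⅛*(-13)*(-9) = (13/8)*(-9) = -117/8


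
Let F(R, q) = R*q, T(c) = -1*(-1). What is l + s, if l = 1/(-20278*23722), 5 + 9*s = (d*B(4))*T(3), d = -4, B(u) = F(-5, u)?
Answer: 12025867897/1443104148 ≈ 8.3333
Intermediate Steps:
T(c) = 1
B(u) = -5*u
s = 25/3 (s = -5/9 + (-(-20)*4*1)/9 = -5/9 + (-4*(-20)*1)/9 = -5/9 + (80*1)/9 = -5/9 + (⅑)*80 = -5/9 + 80/9 = 25/3 ≈ 8.3333)
l = -1/481034716 (l = -1/20278*1/23722 = -1/481034716 ≈ -2.0789e-9)
l + s = -1/481034716 + 25/3 = 12025867897/1443104148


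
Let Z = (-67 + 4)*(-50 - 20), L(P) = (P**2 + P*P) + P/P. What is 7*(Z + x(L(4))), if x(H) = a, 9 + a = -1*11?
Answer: 30730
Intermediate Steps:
a = -20 (a = -9 - 1*11 = -9 - 11 = -20)
L(P) = 1 + 2*P**2 (L(P) = (P**2 + P**2) + 1 = 2*P**2 + 1 = 1 + 2*P**2)
x(H) = -20
Z = 4410 (Z = -63*(-70) = 4410)
7*(Z + x(L(4))) = 7*(4410 - 20) = 7*4390 = 30730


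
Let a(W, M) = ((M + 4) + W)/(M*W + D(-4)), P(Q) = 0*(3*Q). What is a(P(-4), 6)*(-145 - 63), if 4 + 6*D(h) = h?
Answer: 1560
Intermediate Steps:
D(h) = -2/3 + h/6
P(Q) = 0
a(W, M) = (4 + M + W)/(-4/3 + M*W) (a(W, M) = ((M + 4) + W)/(M*W + (-2/3 + (1/6)*(-4))) = ((4 + M) + W)/(M*W + (-2/3 - 2/3)) = (4 + M + W)/(M*W - 4/3) = (4 + M + W)/(-4/3 + M*W))
a(P(-4), 6)*(-145 - 63) = (3*(4 + 6 + 0)/(-4 + 3*6*0))*(-145 - 63) = (3*10/(-4 + 0))*(-208) = (3*10/(-4))*(-208) = (3*(-1/4)*10)*(-208) = -15/2*(-208) = 1560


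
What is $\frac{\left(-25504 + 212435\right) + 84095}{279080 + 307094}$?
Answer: $\frac{135513}{293087} \approx 0.46236$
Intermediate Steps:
$\frac{\left(-25504 + 212435\right) + 84095}{279080 + 307094} = \frac{186931 + 84095}{586174} = 271026 \cdot \frac{1}{586174} = \frac{135513}{293087}$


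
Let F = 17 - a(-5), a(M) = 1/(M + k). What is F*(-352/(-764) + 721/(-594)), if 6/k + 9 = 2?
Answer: -2734048/211437 ≈ -12.931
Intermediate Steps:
k = -6/7 (k = 6/(-9 + 2) = 6/(-7) = 6*(-1/7) = -6/7 ≈ -0.85714)
a(M) = 1/(-6/7 + M) (a(M) = 1/(M - 6/7) = 1/(-6/7 + M))
F = 704/41 (F = 17 - 7/(-6 + 7*(-5)) = 17 - 7/(-6 - 35) = 17 - 7/(-41) = 17 - 7*(-1)/41 = 17 - 1*(-7/41) = 17 + 7/41 = 704/41 ≈ 17.171)
F*(-352/(-764) + 721/(-594)) = 704*(-352/(-764) + 721/(-594))/41 = 704*(-352*(-1/764) + 721*(-1/594))/41 = 704*(88/191 - 721/594)/41 = (704/41)*(-85439/113454) = -2734048/211437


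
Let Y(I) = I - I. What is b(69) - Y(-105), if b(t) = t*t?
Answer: 4761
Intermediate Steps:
b(t) = t²
Y(I) = 0
b(69) - Y(-105) = 69² - 1*0 = 4761 + 0 = 4761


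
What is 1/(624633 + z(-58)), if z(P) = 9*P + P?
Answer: 1/624053 ≈ 1.6024e-6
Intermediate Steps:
z(P) = 10*P
1/(624633 + z(-58)) = 1/(624633 + 10*(-58)) = 1/(624633 - 580) = 1/624053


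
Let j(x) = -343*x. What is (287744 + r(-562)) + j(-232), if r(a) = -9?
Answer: 367311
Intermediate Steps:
(287744 + r(-562)) + j(-232) = (287744 - 9) - 343*(-232) = 287735 + 79576 = 367311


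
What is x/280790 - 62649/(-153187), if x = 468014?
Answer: 44642436664/21506688865 ≈ 2.0757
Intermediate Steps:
x/280790 - 62649/(-153187) = 468014/280790 - 62649/(-153187) = 468014*(1/280790) - 62649*(-1/153187) = 234007/140395 + 62649/153187 = 44642436664/21506688865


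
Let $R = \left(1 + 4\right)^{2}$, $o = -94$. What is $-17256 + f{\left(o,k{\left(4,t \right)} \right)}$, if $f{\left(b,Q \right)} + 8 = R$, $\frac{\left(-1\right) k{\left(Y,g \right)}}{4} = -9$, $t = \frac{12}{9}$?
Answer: $-17239$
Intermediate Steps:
$t = \frac{4}{3}$ ($t = 12 \cdot \frac{1}{9} = \frac{4}{3} \approx 1.3333$)
$R = 25$ ($R = 5^{2} = 25$)
$k{\left(Y,g \right)} = 36$ ($k{\left(Y,g \right)} = \left(-4\right) \left(-9\right) = 36$)
$f{\left(b,Q \right)} = 17$ ($f{\left(b,Q \right)} = -8 + 25 = 17$)
$-17256 + f{\left(o,k{\left(4,t \right)} \right)} = -17256 + 17 = -17239$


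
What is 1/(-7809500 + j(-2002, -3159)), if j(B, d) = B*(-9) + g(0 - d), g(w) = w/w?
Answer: -1/7791481 ≈ -1.2835e-7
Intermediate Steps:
g(w) = 1
j(B, d) = 1 - 9*B (j(B, d) = B*(-9) + 1 = -9*B + 1 = 1 - 9*B)
1/(-7809500 + j(-2002, -3159)) = 1/(-7809500 + (1 - 9*(-2002))) = 1/(-7809500 + (1 + 18018)) = 1/(-7809500 + 18019) = 1/(-7791481) = -1/7791481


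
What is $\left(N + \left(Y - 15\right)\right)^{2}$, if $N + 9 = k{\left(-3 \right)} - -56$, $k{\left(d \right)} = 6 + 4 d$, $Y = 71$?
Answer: $9409$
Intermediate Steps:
$N = 41$ ($N = -9 + \left(\left(6 + 4 \left(-3\right)\right) - -56\right) = -9 + \left(\left(6 - 12\right) + 56\right) = -9 + \left(-6 + 56\right) = -9 + 50 = 41$)
$\left(N + \left(Y - 15\right)\right)^{2} = \left(41 + \left(71 - 15\right)\right)^{2} = \left(41 + 56\right)^{2} = 97^{2} = 9409$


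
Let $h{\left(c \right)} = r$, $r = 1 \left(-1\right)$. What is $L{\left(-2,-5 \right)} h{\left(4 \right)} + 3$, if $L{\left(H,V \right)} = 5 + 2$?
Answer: $-4$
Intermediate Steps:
$L{\left(H,V \right)} = 7$
$r = -1$
$h{\left(c \right)} = -1$
$L{\left(-2,-5 \right)} h{\left(4 \right)} + 3 = 7 \left(-1\right) + 3 = -7 + 3 = -4$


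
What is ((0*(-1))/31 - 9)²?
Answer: 81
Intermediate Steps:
((0*(-1))/31 - 9)² = (0*(1/31) - 9)² = (0 - 9)² = (-9)² = 81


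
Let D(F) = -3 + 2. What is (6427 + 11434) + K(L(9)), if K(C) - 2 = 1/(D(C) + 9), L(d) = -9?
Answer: 142905/8 ≈ 17863.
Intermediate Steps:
D(F) = -1
K(C) = 17/8 (K(C) = 2 + 1/(-1 + 9) = 2 + 1/8 = 2 + ⅛ = 17/8)
(6427 + 11434) + K(L(9)) = (6427 + 11434) + 17/8 = 17861 + 17/8 = 142905/8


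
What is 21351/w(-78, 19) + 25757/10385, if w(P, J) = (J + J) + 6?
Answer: 20260313/41540 ≈ 487.73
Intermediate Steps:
w(P, J) = 6 + 2*J (w(P, J) = 2*J + 6 = 6 + 2*J)
21351/w(-78, 19) + 25757/10385 = 21351/(6 + 2*19) + 25757/10385 = 21351/(6 + 38) + 25757*(1/10385) = 21351/44 + 25757/10385 = 21351*(1/44) + 25757/10385 = 1941/4 + 25757/10385 = 20260313/41540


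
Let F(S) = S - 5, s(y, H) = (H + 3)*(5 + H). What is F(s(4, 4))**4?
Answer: 11316496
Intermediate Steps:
s(y, H) = (3 + H)*(5 + H)
F(S) = -5 + S
F(s(4, 4))**4 = (-5 + (15 + 4**2 + 8*4))**4 = (-5 + (15 + 16 + 32))**4 = (-5 + 63)**4 = 58**4 = 11316496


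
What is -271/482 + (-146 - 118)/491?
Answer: -260309/236662 ≈ -1.0999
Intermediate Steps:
-271/482 + (-146 - 118)/491 = -271*1/482 - 264*1/491 = -271/482 - 264/491 = -260309/236662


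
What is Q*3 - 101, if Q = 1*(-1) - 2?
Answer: -110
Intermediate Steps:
Q = -3 (Q = -1 - 2 = -3)
Q*3 - 101 = -3*3 - 101 = -9 - 101 = -110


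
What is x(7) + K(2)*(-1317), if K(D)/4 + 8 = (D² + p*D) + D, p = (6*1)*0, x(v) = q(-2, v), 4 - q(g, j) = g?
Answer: 10542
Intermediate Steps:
q(g, j) = 4 - g
x(v) = 6 (x(v) = 4 - 1*(-2) = 4 + 2 = 6)
p = 0 (p = 6*0 = 0)
K(D) = -32 + 4*D + 4*D² (K(D) = -32 + 4*((D² + 0*D) + D) = -32 + 4*((D² + 0) + D) = -32 + 4*(D² + D) = -32 + 4*(D + D²) = -32 + (4*D + 4*D²) = -32 + 4*D + 4*D²)
x(7) + K(2)*(-1317) = 6 + (-32 + 4*2 + 4*2²)*(-1317) = 6 + (-32 + 8 + 4*4)*(-1317) = 6 + (-32 + 8 + 16)*(-1317) = 6 - 8*(-1317) = 6 + 10536 = 10542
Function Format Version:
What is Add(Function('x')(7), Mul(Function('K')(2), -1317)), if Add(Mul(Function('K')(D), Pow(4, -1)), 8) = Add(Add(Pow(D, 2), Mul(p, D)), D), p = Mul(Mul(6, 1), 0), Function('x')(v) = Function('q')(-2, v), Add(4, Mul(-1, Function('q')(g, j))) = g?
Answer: 10542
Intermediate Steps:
Function('q')(g, j) = Add(4, Mul(-1, g))
Function('x')(v) = 6 (Function('x')(v) = Add(4, Mul(-1, -2)) = Add(4, 2) = 6)
p = 0 (p = Mul(6, 0) = 0)
Function('K')(D) = Add(-32, Mul(4, D), Mul(4, Pow(D, 2))) (Function('K')(D) = Add(-32, Mul(4, Add(Add(Pow(D, 2), Mul(0, D)), D))) = Add(-32, Mul(4, Add(Add(Pow(D, 2), 0), D))) = Add(-32, Mul(4, Add(Pow(D, 2), D))) = Add(-32, Mul(4, Add(D, Pow(D, 2)))) = Add(-32, Add(Mul(4, D), Mul(4, Pow(D, 2)))) = Add(-32, Mul(4, D), Mul(4, Pow(D, 2))))
Add(Function('x')(7), Mul(Function('K')(2), -1317)) = Add(6, Mul(Add(-32, Mul(4, 2), Mul(4, Pow(2, 2))), -1317)) = Add(6, Mul(Add(-32, 8, Mul(4, 4)), -1317)) = Add(6, Mul(Add(-32, 8, 16), -1317)) = Add(6, Mul(-8, -1317)) = Add(6, 10536) = 10542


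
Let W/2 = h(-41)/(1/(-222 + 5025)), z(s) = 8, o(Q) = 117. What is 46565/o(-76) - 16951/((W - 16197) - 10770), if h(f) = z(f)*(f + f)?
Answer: 32743191718/82270539 ≈ 397.99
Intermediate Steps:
h(f) = 16*f (h(f) = 8*(f + f) = 8*(2*f) = 16*f)
W = -6301536 (W = 2*((16*(-41))/(1/(-222 + 5025))) = 2*(-656/(1/4803)) = 2*(-656/1/4803) = 2*(-656*4803) = 2*(-3150768) = -6301536)
46565/o(-76) - 16951/((W - 16197) - 10770) = 46565/117 - 16951/((-6301536 - 16197) - 10770) = 46565*(1/117) - 16951/(-6317733 - 10770) = 46565/117 - 16951/(-6328503) = 46565/117 - 16951*(-1/6328503) = 46565/117 + 16951/6328503 = 32743191718/82270539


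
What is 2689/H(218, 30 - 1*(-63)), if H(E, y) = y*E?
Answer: 2689/20274 ≈ 0.13263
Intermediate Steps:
H(E, y) = E*y
2689/H(218, 30 - 1*(-63)) = 2689/((218*(30 - 1*(-63)))) = 2689/((218*(30 + 63))) = 2689/((218*93)) = 2689/20274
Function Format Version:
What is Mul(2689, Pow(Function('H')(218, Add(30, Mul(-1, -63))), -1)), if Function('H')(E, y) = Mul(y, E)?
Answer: Rational(2689, 20274) ≈ 0.13263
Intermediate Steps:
Function('H')(E, y) = Mul(E, y)
Mul(2689, Pow(Function('H')(218, Add(30, Mul(-1, -63))), -1)) = Mul(2689, Pow(Mul(218, Add(30, Mul(-1, -63))), -1)) = Mul(2689, Pow(Mul(218, Add(30, 63)), -1)) = Mul(2689, Pow(Mul(218, 93), -1)) = Mul(2689, Pow(20274, -1)) = Mul(2689, Rational(1, 20274)) = Rational(2689, 20274)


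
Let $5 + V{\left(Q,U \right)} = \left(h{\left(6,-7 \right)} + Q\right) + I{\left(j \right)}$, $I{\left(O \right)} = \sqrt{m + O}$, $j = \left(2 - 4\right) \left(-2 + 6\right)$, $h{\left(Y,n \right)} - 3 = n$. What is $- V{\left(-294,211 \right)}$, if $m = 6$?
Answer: $303 - i \sqrt{2} \approx 303.0 - 1.4142 i$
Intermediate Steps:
$h{\left(Y,n \right)} = 3 + n$
$j = -8$ ($j = \left(-2\right) 4 = -8$)
$I{\left(O \right)} = \sqrt{6 + O}$
$V{\left(Q,U \right)} = -9 + Q + i \sqrt{2}$ ($V{\left(Q,U \right)} = -5 + \left(\left(\left(3 - 7\right) + Q\right) + \sqrt{6 - 8}\right) = -5 + \left(\left(-4 + Q\right) + \sqrt{-2}\right) = -5 + \left(\left(-4 + Q\right) + i \sqrt{2}\right) = -5 + \left(-4 + Q + i \sqrt{2}\right) = -9 + Q + i \sqrt{2}$)
$- V{\left(-294,211 \right)} = - (-9 - 294 + i \sqrt{2}) = - (-303 + i \sqrt{2}) = 303 - i \sqrt{2}$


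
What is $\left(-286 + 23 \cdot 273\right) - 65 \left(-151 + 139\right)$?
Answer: $6773$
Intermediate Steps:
$\left(-286 + 23 \cdot 273\right) - 65 \left(-151 + 139\right) = \left(-286 + 6279\right) - -780 = 5993 + 780 = 6773$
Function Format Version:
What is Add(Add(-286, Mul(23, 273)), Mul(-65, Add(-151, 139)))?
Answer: 6773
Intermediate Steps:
Add(Add(-286, Mul(23, 273)), Mul(-65, Add(-151, 139))) = Add(Add(-286, 6279), Mul(-65, -12)) = Add(5993, 780) = 6773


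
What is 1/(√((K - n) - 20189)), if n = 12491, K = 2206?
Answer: -I*√3386/10158 ≈ -0.0057284*I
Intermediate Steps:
1/(√((K - n) - 20189)) = 1/(√((2206 - 1*12491) - 20189)) = 1/(√((2206 - 12491) - 20189)) = 1/(√(-10285 - 20189)) = 1/(√(-30474)) = 1/(3*I*√3386) = -I*√3386/10158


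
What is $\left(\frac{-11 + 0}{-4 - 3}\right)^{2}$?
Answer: $\frac{121}{49} \approx 2.4694$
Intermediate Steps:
$\left(\frac{-11 + 0}{-4 - 3}\right)^{2} = \left(- \frac{11}{-4 - 3}\right)^{2} = \left(- \frac{11}{-7}\right)^{2} = \left(\left(-11\right) \left(- \frac{1}{7}\right)\right)^{2} = \left(\frac{11}{7}\right)^{2} = \frac{121}{49}$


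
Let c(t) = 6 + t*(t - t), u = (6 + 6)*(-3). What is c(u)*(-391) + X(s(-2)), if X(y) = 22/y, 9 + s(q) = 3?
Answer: -7049/3 ≈ -2349.7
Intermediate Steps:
s(q) = -6 (s(q) = -9 + 3 = -6)
u = -36 (u = 12*(-3) = -36)
c(t) = 6 (c(t) = 6 + t*0 = 6 + 0 = 6)
c(u)*(-391) + X(s(-2)) = 6*(-391) + 22/(-6) = -2346 + 22*(-1/6) = -2346 - 11/3 = -7049/3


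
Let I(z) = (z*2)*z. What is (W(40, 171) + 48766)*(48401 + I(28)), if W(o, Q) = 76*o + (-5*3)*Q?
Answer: 2460523529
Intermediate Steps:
W(o, Q) = -15*Q + 76*o (W(o, Q) = 76*o - 15*Q = -15*Q + 76*o)
I(z) = 2*z² (I(z) = (2*z)*z = 2*z²)
(W(40, 171) + 48766)*(48401 + I(28)) = ((-15*171 + 76*40) + 48766)*(48401 + 2*28²) = ((-2565 + 3040) + 48766)*(48401 + 2*784) = (475 + 48766)*(48401 + 1568) = 49241*49969 = 2460523529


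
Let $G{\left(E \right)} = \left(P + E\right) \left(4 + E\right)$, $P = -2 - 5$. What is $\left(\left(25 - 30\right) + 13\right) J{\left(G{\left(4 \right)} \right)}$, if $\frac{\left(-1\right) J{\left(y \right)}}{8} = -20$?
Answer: $1280$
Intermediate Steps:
$P = -7$ ($P = -2 - 5 = -7$)
$G{\left(E \right)} = \left(-7 + E\right) \left(4 + E\right)$
$J{\left(y \right)} = 160$ ($J{\left(y \right)} = \left(-8\right) \left(-20\right) = 160$)
$\left(\left(25 - 30\right) + 13\right) J{\left(G{\left(4 \right)} \right)} = \left(\left(25 - 30\right) + 13\right) 160 = \left(-5 + 13\right) 160 = 8 \cdot 160 = 1280$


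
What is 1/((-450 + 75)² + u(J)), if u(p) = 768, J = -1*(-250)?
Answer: 1/141393 ≈ 7.0725e-6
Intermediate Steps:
J = 250
1/((-450 + 75)² + u(J)) = 1/((-450 + 75)² + 768) = 1/((-375)² + 768) = 1/(140625 + 768) = 1/141393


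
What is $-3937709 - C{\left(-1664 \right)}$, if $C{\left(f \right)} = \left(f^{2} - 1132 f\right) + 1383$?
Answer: $-8591636$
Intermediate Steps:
$C{\left(f \right)} = 1383 + f^{2} - 1132 f$
$-3937709 - C{\left(-1664 \right)} = -3937709 - \left(1383 + \left(-1664\right)^{2} - -1883648\right) = -3937709 - \left(1383 + 2768896 + 1883648\right) = -3937709 - 4653927 = -8591636$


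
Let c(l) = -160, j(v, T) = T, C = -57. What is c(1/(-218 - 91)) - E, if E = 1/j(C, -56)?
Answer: -8959/56 ≈ -159.98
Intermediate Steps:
E = -1/56 (E = 1/(-56) = -1/56 ≈ -0.017857)
c(1/(-218 - 91)) - E = -160 - 1*(-1/56) = -160 + 1/56 = -8959/56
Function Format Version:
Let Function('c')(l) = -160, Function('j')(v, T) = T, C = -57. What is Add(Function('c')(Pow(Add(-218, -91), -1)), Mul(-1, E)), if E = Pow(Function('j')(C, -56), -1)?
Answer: Rational(-8959, 56) ≈ -159.98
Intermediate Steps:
E = Rational(-1, 56) (E = Pow(-56, -1) = Rational(-1, 56) ≈ -0.017857)
Add(Function('c')(Pow(Add(-218, -91), -1)), Mul(-1, E)) = Add(-160, Mul(-1, Rational(-1, 56))) = Add(-160, Rational(1, 56)) = Rational(-8959, 56)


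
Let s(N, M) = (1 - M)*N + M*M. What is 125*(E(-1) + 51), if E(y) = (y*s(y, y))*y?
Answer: 6250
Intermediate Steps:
s(N, M) = M² + N*(1 - M) (s(N, M) = N*(1 - M) + M² = M² + N*(1 - M))
E(y) = y³ (E(y) = (y*(y + y² - y*y))*y = (y*(y + y² - y²))*y = (y*y)*y = y²*y = y³)
125*(E(-1) + 51) = 125*((-1)³ + 51) = 125*(-1 + 51) = 125*50 = 6250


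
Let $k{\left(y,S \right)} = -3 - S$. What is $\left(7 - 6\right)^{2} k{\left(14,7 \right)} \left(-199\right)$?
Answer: $1990$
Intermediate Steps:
$\left(7 - 6\right)^{2} k{\left(14,7 \right)} \left(-199\right) = \left(7 - 6\right)^{2} \left(-3 - 7\right) \left(-199\right) = 1^{2} \left(-3 - 7\right) \left(-199\right) = 1 \left(-10\right) \left(-199\right) = \left(-10\right) \left(-199\right) = 1990$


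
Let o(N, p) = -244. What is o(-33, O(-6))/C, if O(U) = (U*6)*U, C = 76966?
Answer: -122/38483 ≈ -0.0031702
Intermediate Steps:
O(U) = 6*U**2 (O(U) = (6*U)*U = 6*U**2)
o(-33, O(-6))/C = -244/76966 = -244*1/76966 = -122/38483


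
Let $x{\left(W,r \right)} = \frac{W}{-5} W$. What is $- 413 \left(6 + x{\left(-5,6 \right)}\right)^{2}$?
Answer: $-413$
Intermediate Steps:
$x{\left(W,r \right)} = - \frac{W^{2}}{5}$ ($x{\left(W,r \right)} = W \left(- \frac{1}{5}\right) W = - \frac{W}{5} W = - \frac{W^{2}}{5}$)
$- 413 \left(6 + x{\left(-5,6 \right)}\right)^{2} = - 413 \left(6 - \frac{\left(-5\right)^{2}}{5}\right)^{2} = - 413 \left(6 - 5\right)^{2} = - 413 \cdot 1^{2} = \left(-413\right) 1 = -413$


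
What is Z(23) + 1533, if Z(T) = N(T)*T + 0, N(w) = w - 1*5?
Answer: 1947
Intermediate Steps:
N(w) = -5 + w (N(w) = w - 5 = -5 + w)
Z(T) = T*(-5 + T) (Z(T) = (-5 + T)*T + 0 = T*(-5 + T) + 0 = T*(-5 + T))
Z(23) + 1533 = 23*(-5 + 23) + 1533 = 23*18 + 1533 = 414 + 1533 = 1947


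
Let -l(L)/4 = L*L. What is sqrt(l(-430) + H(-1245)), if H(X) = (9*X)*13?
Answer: I*sqrt(885265) ≈ 940.88*I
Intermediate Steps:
l(L) = -4*L**2 (l(L) = -4*L*L = -4*L**2)
H(X) = 117*X
sqrt(l(-430) + H(-1245)) = sqrt(-4*(-430)**2 + 117*(-1245)) = sqrt(-4*184900 - 145665) = sqrt(-739600 - 145665) = sqrt(-885265) = I*sqrt(885265)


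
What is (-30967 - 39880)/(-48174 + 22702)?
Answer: 70847/25472 ≈ 2.7814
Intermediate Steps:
(-30967 - 39880)/(-48174 + 22702) = -70847/(-25472) = -70847*(-1/25472) = 70847/25472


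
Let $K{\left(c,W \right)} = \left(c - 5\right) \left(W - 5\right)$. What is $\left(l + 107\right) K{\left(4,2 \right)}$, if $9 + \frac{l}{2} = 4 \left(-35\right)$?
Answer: $-573$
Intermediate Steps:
$l = -298$ ($l = -18 + 2 \cdot 4 \left(-35\right) = -18 + 2 \left(-140\right) = -18 - 280 = -298$)
$K{\left(c,W \right)} = \left(-5 + W\right) \left(-5 + c\right)$ ($K{\left(c,W \right)} = \left(-5 + c\right) \left(-5 + W\right) = \left(-5 + W\right) \left(-5 + c\right)$)
$\left(l + 107\right) K{\left(4,2 \right)} = \left(-298 + 107\right) \left(25 - 10 - 20 + 2 \cdot 4\right) = - 191 \left(25 - 10 - 20 + 8\right) = \left(-191\right) 3 = -573$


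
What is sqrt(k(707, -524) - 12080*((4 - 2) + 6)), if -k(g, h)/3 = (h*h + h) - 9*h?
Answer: 4*I*sqrt(58309) ≈ 965.89*I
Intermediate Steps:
k(g, h) = -3*h**2 + 24*h (k(g, h) = -3*((h*h + h) - 9*h) = -3*((h**2 + h) - 9*h) = -3*((h + h**2) - 9*h) = -3*(h**2 - 8*h) = -3*h**2 + 24*h)
sqrt(k(707, -524) - 12080*((4 - 2) + 6)) = sqrt(3*(-524)*(8 - 1*(-524)) - 12080*((4 - 2) + 6)) = sqrt(3*(-524)*(8 + 524) - 12080*(2 + 6)) = sqrt(3*(-524)*532 - 12080*8) = sqrt(-836304 - 3020*32) = sqrt(-836304 - 96640) = sqrt(-932944) = 4*I*sqrt(58309)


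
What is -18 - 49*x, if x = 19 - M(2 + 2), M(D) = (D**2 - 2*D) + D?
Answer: -361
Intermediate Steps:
M(D) = D**2 - D
x = 7 (x = 19 - (2 + 2)*(-1 + (2 + 2)) = 19 - 4*(-1 + 4) = 19 - 4*3 = 19 - 1*12 = 19 - 12 = 7)
-18 - 49*x = -18 - 49*7 = -18 - 343 = -361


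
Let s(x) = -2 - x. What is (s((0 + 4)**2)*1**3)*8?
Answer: -144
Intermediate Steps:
(s((0 + 4)**2)*1**3)*8 = ((-2 - (0 + 4)**2)*1**3)*8 = ((-2 - 1*4**2)*1)*8 = ((-2 - 1*16)*1)*8 = ((-2 - 16)*1)*8 = -18*1*8 = -18*8 = -144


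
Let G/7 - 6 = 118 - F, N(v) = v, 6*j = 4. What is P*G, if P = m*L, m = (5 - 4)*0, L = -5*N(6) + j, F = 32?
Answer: 0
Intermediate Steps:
j = ⅔ (j = (⅙)*4 = ⅔ ≈ 0.66667)
L = -88/3 (L = -5*6 + ⅔ = -30 + ⅔ = -88/3 ≈ -29.333)
m = 0 (m = 1*0 = 0)
P = 0 (P = 0*(-88/3) = 0)
G = 644 (G = 42 + 7*(118 - 1*32) = 42 + 7*(118 - 32) = 42 + 7*86 = 42 + 602 = 644)
P*G = 0*644 = 0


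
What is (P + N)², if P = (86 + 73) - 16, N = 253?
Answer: 156816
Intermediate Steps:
P = 143 (P = 159 - 16 = 143)
(P + N)² = (143 + 253)² = 396² = 156816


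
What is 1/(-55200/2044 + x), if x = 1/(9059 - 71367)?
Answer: -31839388/859850911 ≈ -0.037029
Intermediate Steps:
x = -1/62308 (x = 1/(-62308) = -1/62308 ≈ -1.6049e-5)
1/(-55200/2044 + x) = 1/(-55200/2044 - 1/62308) = 1/(-55200*1/2044 - 1/62308) = 1/(-13800/511 - 1/62308) = 1/(-859850911/31839388) = -31839388/859850911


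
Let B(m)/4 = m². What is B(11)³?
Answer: 113379904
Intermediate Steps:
B(m) = 4*m²
B(11)³ = (4*11²)³ = (4*121)³ = 484³ = 113379904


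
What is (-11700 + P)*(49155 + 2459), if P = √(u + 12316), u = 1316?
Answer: -603883800 + 412912*√213 ≈ -5.9786e+8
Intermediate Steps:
P = 8*√213 (P = √(1316 + 12316) = √13632 = 8*√213 ≈ 116.76)
(-11700 + P)*(49155 + 2459) = (-11700 + 8*√213)*(49155 + 2459) = (-11700 + 8*√213)*51614 = -603883800 + 412912*√213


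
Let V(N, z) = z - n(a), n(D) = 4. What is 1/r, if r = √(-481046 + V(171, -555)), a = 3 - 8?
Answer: -I*√481605/481605 ≈ -0.001441*I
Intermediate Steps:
a = -5
V(N, z) = -4 + z (V(N, z) = z - 1*4 = z - 4 = -4 + z)
r = I*√481605 (r = √(-481046 + (-4 - 555)) = √(-481046 - 559) = √(-481605) = I*√481605 ≈ 693.98*I)
1/r = 1/(I*√481605) = -I*√481605/481605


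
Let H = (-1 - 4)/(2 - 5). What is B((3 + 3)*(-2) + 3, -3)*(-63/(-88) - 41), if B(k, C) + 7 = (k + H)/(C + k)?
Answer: 407675/1584 ≈ 257.37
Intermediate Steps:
H = 5/3 (H = -5/(-3) = -5*(-1/3) = 5/3 ≈ 1.6667)
B(k, C) = -7 + (5/3 + k)/(C + k) (B(k, C) = -7 + (k + 5/3)/(C + k) = -7 + (5/3 + k)/(C + k))
B((3 + 3)*(-2) + 3, -3)*(-63/(-88) - 41) = ((5/3 - 7*(-3) - 6*((3 + 3)*(-2) + 3))/(-3 + ((3 + 3)*(-2) + 3)))*(-63/(-88) - 41) = ((5/3 + 21 - 6*(6*(-2) + 3))/(-3 + (6*(-2) + 3)))*(-63*(-1/88) - 41) = ((5/3 + 21 - 6*(-12 + 3))/(-3 + (-12 + 3)))*(63/88 - 41) = ((5/3 + 21 - 6*(-9))/(-3 - 9))*(-3545/88) = ((5/3 + 21 + 54)/(-12))*(-3545/88) = -1/12*230/3*(-3545/88) = -115/18*(-3545/88) = 407675/1584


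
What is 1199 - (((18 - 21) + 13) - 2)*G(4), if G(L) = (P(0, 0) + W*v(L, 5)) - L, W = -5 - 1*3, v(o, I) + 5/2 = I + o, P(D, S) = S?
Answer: 1647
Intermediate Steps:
v(o, I) = -5/2 + I + o (v(o, I) = -5/2 + (I + o) = -5/2 + I + o)
W = -8 (W = -5 - 3 = -8)
G(L) = -20 - 9*L (G(L) = (0 - 8*(-5/2 + 5 + L)) - L = (0 - 8*(5/2 + L)) - L = (0 + (-20 - 8*L)) - L = (-20 - 8*L) - L = -20 - 9*L)
1199 - (((18 - 21) + 13) - 2)*G(4) = 1199 - (((18 - 21) + 13) - 2)*(-20 - 9*4) = 1199 - ((-3 + 13) - 2)*(-20 - 36) = 1199 - (10 - 2)*(-56) = 1199 - 8*(-56) = 1199 - 1*(-448) = 1199 + 448 = 1647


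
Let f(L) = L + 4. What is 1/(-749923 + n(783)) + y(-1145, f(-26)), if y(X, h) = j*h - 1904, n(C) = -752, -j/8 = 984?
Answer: 128575613999/750675 ≈ 1.7128e+5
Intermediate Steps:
f(L) = 4 + L
j = -7872 (j = -8*984 = -7872)
y(X, h) = -1904 - 7872*h (y(X, h) = -7872*h - 1904 = -1904 - 7872*h)
1/(-749923 + n(783)) + y(-1145, f(-26)) = 1/(-749923 - 752) + (-1904 - 7872*(4 - 26)) = 1/(-750675) + (-1904 - 7872*(-22)) = -1/750675 + (-1904 + 173184) = -1/750675 + 171280 = 128575613999/750675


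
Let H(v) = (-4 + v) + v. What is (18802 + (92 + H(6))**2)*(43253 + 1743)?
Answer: 1295974792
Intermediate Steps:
H(v) = -4 + 2*v
(18802 + (92 + H(6))**2)*(43253 + 1743) = (18802 + (92 + (-4 + 2*6))**2)*(43253 + 1743) = (18802 + (92 + (-4 + 12))**2)*44996 = (18802 + (92 + 8)**2)*44996 = (18802 + 100**2)*44996 = (18802 + 10000)*44996 = 28802*44996 = 1295974792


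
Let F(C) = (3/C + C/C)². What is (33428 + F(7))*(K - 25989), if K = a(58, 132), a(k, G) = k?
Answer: -42476845032/49 ≈ -8.6687e+8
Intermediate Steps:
F(C) = (1 + 3/C)² (F(C) = (3/C + 1)² = (1 + 3/C)²)
K = 58
(33428 + F(7))*(K - 25989) = (33428 + (3 + 7)²/7²)*(58 - 25989) = (33428 + (1/49)*10²)*(-25931) = (33428 + (1/49)*100)*(-25931) = (33428 + 100/49)*(-25931) = (1638072/49)*(-25931) = -42476845032/49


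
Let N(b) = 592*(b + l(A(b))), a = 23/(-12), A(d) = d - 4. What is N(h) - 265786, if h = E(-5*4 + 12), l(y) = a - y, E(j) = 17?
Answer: -793658/3 ≈ -2.6455e+5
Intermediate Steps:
A(d) = -4 + d
a = -23/12 (a = 23*(-1/12) = -23/12 ≈ -1.9167)
l(y) = -23/12 - y
h = 17
N(b) = 3700/3 (N(b) = 592*(b + (-23/12 - (-4 + b))) = 592*(b + (-23/12 + (4 - b))) = 592*(b + (25/12 - b)) = 592*(25/12) = 3700/3)
N(h) - 265786 = 3700/3 - 265786 = -793658/3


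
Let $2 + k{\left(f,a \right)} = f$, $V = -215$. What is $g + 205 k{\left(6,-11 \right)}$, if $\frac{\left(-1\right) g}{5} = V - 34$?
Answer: $2065$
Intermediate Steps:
$k{\left(f,a \right)} = -2 + f$
$g = 1245$ ($g = - 5 \left(-215 - 34\right) = \left(-5\right) \left(-249\right) = 1245$)
$g + 205 k{\left(6,-11 \right)} = 1245 + 205 \left(-2 + 6\right) = 1245 + 205 \cdot 4 = 1245 + 820 = 2065$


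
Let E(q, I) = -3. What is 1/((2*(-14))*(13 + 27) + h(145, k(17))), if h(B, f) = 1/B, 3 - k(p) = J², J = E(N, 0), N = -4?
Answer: -145/162399 ≈ -0.00089286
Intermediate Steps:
J = -3
k(p) = -6 (k(p) = 3 - 1*(-3)² = 3 - 1*9 = 3 - 9 = -6)
1/((2*(-14))*(13 + 27) + h(145, k(17))) = 1/((2*(-14))*(13 + 27) + 1/145) = 1/(-28*40 + 1/145) = 1/(-1120 + 1/145) = 1/(-162399/145) = -145/162399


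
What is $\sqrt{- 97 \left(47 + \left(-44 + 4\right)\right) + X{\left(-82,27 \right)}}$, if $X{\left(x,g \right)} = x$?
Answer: $i \sqrt{761} \approx 27.586 i$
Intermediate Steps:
$\sqrt{- 97 \left(47 + \left(-44 + 4\right)\right) + X{\left(-82,27 \right)}} = \sqrt{- 97 \left(47 + \left(-44 + 4\right)\right) - 82} = \sqrt{- 97 \left(47 - 40\right) - 82} = \sqrt{\left(-97\right) 7 - 82} = \sqrt{-679 - 82} = \sqrt{-761} = i \sqrt{761}$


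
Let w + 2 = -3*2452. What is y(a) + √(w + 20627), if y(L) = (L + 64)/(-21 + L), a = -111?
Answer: 47/132 + √13269 ≈ 115.55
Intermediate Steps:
y(L) = (64 + L)/(-21 + L)
w = -7358 (w = -2 - 3*2452 = -2 - 7356 = -7358)
y(a) + √(w + 20627) = (64 - 111)/(-21 - 111) + √(-7358 + 20627) = -47/(-132) + √13269 = -1/132*(-47) + √13269 = 47/132 + √13269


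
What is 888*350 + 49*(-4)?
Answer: 310604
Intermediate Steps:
888*350 + 49*(-4) = 310800 - 196 = 310604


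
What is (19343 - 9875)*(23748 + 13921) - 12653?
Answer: 356637439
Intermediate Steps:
(19343 - 9875)*(23748 + 13921) - 12653 = 9468*37669 - 12653 = 356650092 - 12653 = 356637439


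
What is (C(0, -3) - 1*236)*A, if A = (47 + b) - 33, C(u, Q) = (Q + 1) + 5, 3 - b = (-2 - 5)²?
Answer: 7456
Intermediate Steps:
b = -46 (b = 3 - (-2 - 5)² = 3 - 1*(-7)² = 3 - 1*49 = 3 - 49 = -46)
C(u, Q) = 6 + Q (C(u, Q) = (1 + Q) + 5 = 6 + Q)
A = -32 (A = (47 - 46) - 33 = 1 - 33 = -32)
(C(0, -3) - 1*236)*A = ((6 - 3) - 1*236)*(-32) = (3 - 236)*(-32) = -233*(-32) = 7456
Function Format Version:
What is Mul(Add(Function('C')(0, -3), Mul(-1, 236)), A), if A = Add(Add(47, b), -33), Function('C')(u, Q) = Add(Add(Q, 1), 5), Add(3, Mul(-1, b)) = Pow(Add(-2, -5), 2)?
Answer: 7456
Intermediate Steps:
b = -46 (b = Add(3, Mul(-1, Pow(Add(-2, -5), 2))) = Add(3, Mul(-1, Pow(-7, 2))) = Add(3, Mul(-1, 49)) = Add(3, -49) = -46)
Function('C')(u, Q) = Add(6, Q) (Function('C')(u, Q) = Add(Add(1, Q), 5) = Add(6, Q))
A = -32 (A = Add(Add(47, -46), -33) = Add(1, -33) = -32)
Mul(Add(Function('C')(0, -3), Mul(-1, 236)), A) = Mul(Add(Add(6, -3), Mul(-1, 236)), -32) = Mul(Add(3, -236), -32) = Mul(-233, -32) = 7456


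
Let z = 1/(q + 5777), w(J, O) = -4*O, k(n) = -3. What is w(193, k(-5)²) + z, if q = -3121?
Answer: -95615/2656 ≈ -36.000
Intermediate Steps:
z = 1/2656 (z = 1/(-3121 + 5777) = 1/2656 ≈ 0.00037651)
w(193, k(-5)²) + z = -4*(-3)² + 1/2656 = -4*9 + 1/2656 = -36 + 1/2656 = -95615/2656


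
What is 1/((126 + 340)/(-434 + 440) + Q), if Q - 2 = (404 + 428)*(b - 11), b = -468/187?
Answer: -561/6257707 ≈ -8.9649e-5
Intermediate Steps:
b = -468/187 (b = -468*1/187 = -468/187 ≈ -2.5027)
Q = -2100426/187 (Q = 2 + (404 + 428)*(-468/187 - 11) = 2 + 832*(-2525/187) = 2 - 2100800/187 = -2100426/187 ≈ -11232.)
1/((126 + 340)/(-434 + 440) + Q) = 1/((126 + 340)/(-434 + 440) - 2100426/187) = 1/(466/6 - 2100426/187) = 1/(466*(⅙) - 2100426/187) = 1/(233/3 - 2100426/187) = 1/(-6257707/561) = -561/6257707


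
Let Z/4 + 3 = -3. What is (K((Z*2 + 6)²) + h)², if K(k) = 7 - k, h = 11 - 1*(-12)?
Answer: 3006756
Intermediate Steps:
Z = -24 (Z = -12 + 4*(-3) = -12 - 12 = -24)
h = 23 (h = 11 + 12 = 23)
(K((Z*2 + 6)²) + h)² = ((7 - (-24*2 + 6)²) + 23)² = ((7 - (-48 + 6)²) + 23)² = ((7 - 1*(-42)²) + 23)² = ((7 - 1*1764) + 23)² = ((7 - 1764) + 23)² = (-1757 + 23)² = (-1734)² = 3006756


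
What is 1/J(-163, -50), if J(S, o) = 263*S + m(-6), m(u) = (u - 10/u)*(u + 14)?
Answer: -3/128711 ≈ -2.3308e-5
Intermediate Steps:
m(u) = (14 + u)*(u - 10/u) (m(u) = (u - 10/u)*(14 + u) = (14 + u)*(u - 10/u))
J(S, o) = -104/3 + 263*S (J(S, o) = 263*S + (-10 + (-6)² - 140/(-6) + 14*(-6)) = 263*S + (-10 + 36 - 140*(-⅙) - 84) = 263*S + (-10 + 36 + 70/3 - 84) = 263*S - 104/3 = -104/3 + 263*S)
1/J(-163, -50) = 1/(-104/3 + 263*(-163)) = 1/(-104/3 - 42869) = 1/(-128711/3) = -3/128711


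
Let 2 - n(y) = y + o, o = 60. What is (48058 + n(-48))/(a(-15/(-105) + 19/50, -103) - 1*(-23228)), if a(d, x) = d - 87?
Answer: 1293600/623041 ≈ 2.0763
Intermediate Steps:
a(d, x) = -87 + d
n(y) = -58 - y (n(y) = 2 - (y + 60) = 2 - (60 + y) = 2 + (-60 - y) = -58 - y)
(48058 + n(-48))/(a(-15/(-105) + 19/50, -103) - 1*(-23228)) = (48058 + (-58 - 1*(-48)))/((-87 + (-15/(-105) + 19/50)) - 1*(-23228)) = (48058 + (-58 + 48))/((-87 + (-15*(-1/105) + 19*(1/50))) + 23228) = (48058 - 10)/((-87 + (⅐ + 19/50)) + 23228) = 48048/((-87 + 183/350) + 23228) = 48048/(-30267/350 + 23228) = 48048/(8099533/350) = 48048*(350/8099533) = 1293600/623041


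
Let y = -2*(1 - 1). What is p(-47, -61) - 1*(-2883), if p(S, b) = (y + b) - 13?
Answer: 2809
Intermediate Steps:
y = 0 (y = -2*0 = 0)
p(S, b) = -13 + b (p(S, b) = (0 + b) - 13 = b - 13 = -13 + b)
p(-47, -61) - 1*(-2883) = (-13 - 61) - 1*(-2883) = -74 + 2883 = 2809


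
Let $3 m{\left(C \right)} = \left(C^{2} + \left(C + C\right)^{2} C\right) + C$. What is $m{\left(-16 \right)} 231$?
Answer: $-1243088$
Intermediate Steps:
$m{\left(C \right)} = \frac{C}{3} + \frac{C^{2}}{3} + \frac{4 C^{3}}{3}$ ($m{\left(C \right)} = \frac{\left(C^{2} + \left(C + C\right)^{2} C\right) + C}{3} = \frac{\left(C^{2} + \left(2 C\right)^{2} C\right) + C}{3} = \frac{\left(C^{2} + 4 C^{2} C\right) + C}{3} = \frac{\left(C^{2} + 4 C^{3}\right) + C}{3} = \frac{C + C^{2} + 4 C^{3}}{3} = \frac{C}{3} + \frac{C^{2}}{3} + \frac{4 C^{3}}{3}$)
$m{\left(-16 \right)} 231 = \frac{1}{3} \left(-16\right) \left(1 - 16 + 4 \left(-16\right)^{2}\right) 231 = \frac{1}{3} \left(-16\right) \left(1 - 16 + 4 \cdot 256\right) 231 = \frac{1}{3} \left(-16\right) \left(1 - 16 + 1024\right) 231 = \frac{1}{3} \left(-16\right) 1009 \cdot 231 = \left(- \frac{16144}{3}\right) 231 = -1243088$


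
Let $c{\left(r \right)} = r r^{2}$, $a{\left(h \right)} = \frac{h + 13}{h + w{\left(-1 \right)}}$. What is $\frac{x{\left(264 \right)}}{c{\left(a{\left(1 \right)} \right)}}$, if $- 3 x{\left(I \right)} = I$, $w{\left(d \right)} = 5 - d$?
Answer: $-11$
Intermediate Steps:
$x{\left(I \right)} = - \frac{I}{3}$
$a{\left(h \right)} = \frac{13 + h}{6 + h}$ ($a{\left(h \right)} = \frac{h + 13}{h + \left(5 - -1\right)} = \frac{13 + h}{h + \left(5 + 1\right)} = \frac{13 + h}{h + 6} = \frac{13 + h}{6 + h}$)
$c{\left(r \right)} = r^{3}$
$\frac{x{\left(264 \right)}}{c{\left(a{\left(1 \right)} \right)}} = \frac{\left(- \frac{1}{3}\right) 264}{\left(\frac{13 + 1}{6 + 1}\right)^{3}} = - \frac{88}{\left(\frac{1}{7} \cdot 14\right)^{3}} = - \frac{88}{2^{3}} = - \frac{88}{8} = \left(-88\right) \frac{1}{8} = -11$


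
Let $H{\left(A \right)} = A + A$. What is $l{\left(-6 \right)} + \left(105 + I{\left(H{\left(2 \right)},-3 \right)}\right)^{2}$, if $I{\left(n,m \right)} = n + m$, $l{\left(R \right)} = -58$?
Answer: $11178$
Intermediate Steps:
$H{\left(A \right)} = 2 A$
$I{\left(n,m \right)} = m + n$
$l{\left(-6 \right)} + \left(105 + I{\left(H{\left(2 \right)},-3 \right)}\right)^{2} = -58 + \left(105 + \left(-3 + 2 \cdot 2\right)\right)^{2} = -58 + \left(105 + \left(-3 + 4\right)\right)^{2} = -58 + \left(105 + 1\right)^{2} = -58 + 106^{2} = -58 + 11236 = 11178$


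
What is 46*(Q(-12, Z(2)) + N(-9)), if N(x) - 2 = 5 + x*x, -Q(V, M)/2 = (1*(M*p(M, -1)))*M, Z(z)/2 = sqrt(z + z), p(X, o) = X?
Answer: -1840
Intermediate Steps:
Z(z) = 2*sqrt(2)*sqrt(z) (Z(z) = 2*sqrt(z + z) = 2*sqrt(2*z) = 2*(sqrt(2)*sqrt(z)) = 2*sqrt(2)*sqrt(z))
Q(V, M) = -2*M**3 (Q(V, M) = -2*1*(M*M)*M = -2*1*M**2*M = -2*M**2*M = -2*M**3)
N(x) = 7 + x**2 (N(x) = 2 + (5 + x*x) = 2 + (5 + x**2) = 7 + x**2)
46*(Q(-12, Z(2)) + N(-9)) = 46*(-2*(2*sqrt(2)*sqrt(2))**3 + (7 + (-9)**2)) = 46*(-2*4**3 + (7 + 81)) = 46*(-2*64 + 88) = 46*(-128 + 88) = 46*(-40) = -1840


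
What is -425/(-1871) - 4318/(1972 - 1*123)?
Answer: -7293153/3459479 ≈ -2.1082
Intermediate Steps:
-425/(-1871) - 4318/(1972 - 1*123) = -425*(-1/1871) - 4318/(1972 - 123) = 425/1871 - 4318/1849 = -7293153/3459479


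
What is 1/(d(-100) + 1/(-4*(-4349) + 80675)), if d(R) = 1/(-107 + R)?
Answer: -20300697/97864 ≈ -207.44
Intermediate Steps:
1/(d(-100) + 1/(-4*(-4349) + 80675)) = 1/(1/(-107 - 100) + 1/(-4*(-4349) + 80675)) = 1/(1/(-207) + 1/(17396 + 80675)) = 1/(-1/207 + 1/98071) = 1/(-97864/20300697) = -20300697/97864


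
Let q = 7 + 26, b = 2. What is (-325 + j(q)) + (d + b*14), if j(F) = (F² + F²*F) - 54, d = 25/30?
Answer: 220055/6 ≈ 36676.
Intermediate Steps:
d = ⅚ (d = 25*(1/30) = ⅚ ≈ 0.83333)
q = 33
j(F) = -54 + F² + F³ (j(F) = (F² + F³) - 54 = -54 + F² + F³)
(-325 + j(q)) + (d + b*14) = (-325 + (-54 + 33² + 33³)) + (⅚ + 2*14) = (-325 + (-54 + 1089 + 35937)) + (⅚ + 28) = (-325 + 36972) + 173/6 = 36647 + 173/6 = 220055/6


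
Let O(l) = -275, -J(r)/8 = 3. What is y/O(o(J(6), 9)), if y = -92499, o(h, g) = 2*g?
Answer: 8409/25 ≈ 336.36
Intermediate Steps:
J(r) = -24 (J(r) = -8*3 = -24)
y/O(o(J(6), 9)) = -92499/(-275) = -92499*(-1/275) = 8409/25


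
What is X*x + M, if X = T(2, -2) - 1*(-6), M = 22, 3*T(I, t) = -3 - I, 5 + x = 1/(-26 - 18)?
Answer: 31/132 ≈ 0.23485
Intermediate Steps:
x = -221/44 (x = -5 + 1/(-26 - 18) = -5 + 1/(-44) = -5 - 1/44 = -221/44 ≈ -5.0227)
T(I, t) = -1 - I/3 (T(I, t) = (-3 - I)/3 = -1 - I/3)
X = 13/3 (X = (-1 - 1/3*2) - 1*(-6) = (-1 - 2/3) + 6 = -5/3 + 6 = 13/3 ≈ 4.3333)
X*x + M = (13/3)*(-221/44) + 22 = -2873/132 + 22 = 31/132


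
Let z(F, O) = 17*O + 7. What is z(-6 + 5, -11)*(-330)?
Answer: 59400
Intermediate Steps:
z(F, O) = 7 + 17*O
z(-6 + 5, -11)*(-330) = (7 + 17*(-11))*(-330) = (7 - 187)*(-330) = -180*(-330) = 59400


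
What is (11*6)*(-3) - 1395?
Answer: -1593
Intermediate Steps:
(11*6)*(-3) - 1395 = 66*(-3) - 1395 = -198 - 1395 = -1593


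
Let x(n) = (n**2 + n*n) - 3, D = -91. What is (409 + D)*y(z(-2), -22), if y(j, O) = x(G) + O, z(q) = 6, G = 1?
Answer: -7314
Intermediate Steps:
x(n) = -3 + 2*n**2 (x(n) = (n**2 + n**2) - 3 = 2*n**2 - 3 = -3 + 2*n**2)
y(j, O) = -1 + O (y(j, O) = (-3 + 2*1**2) + O = (-3 + 2*1) + O = (-3 + 2) + O = -1 + O)
(409 + D)*y(z(-2), -22) = (409 - 91)*(-1 - 22) = 318*(-23) = -7314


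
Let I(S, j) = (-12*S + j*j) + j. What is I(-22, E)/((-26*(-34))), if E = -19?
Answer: 303/442 ≈ 0.68552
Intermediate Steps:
I(S, j) = j + j² - 12*S (I(S, j) = (-12*S + j²) + j = (j² - 12*S) + j = j + j² - 12*S)
I(-22, E)/((-26*(-34))) = (-19 + (-19)² - 12*(-22))/((-26*(-34))) = (-19 + 361 + 264)/884 = 606*(1/884) = 303/442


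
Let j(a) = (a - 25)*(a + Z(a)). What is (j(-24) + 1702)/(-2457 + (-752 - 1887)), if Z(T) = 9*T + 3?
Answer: -13315/5096 ≈ -2.6128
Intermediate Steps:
Z(T) = 3 + 9*T
j(a) = (-25 + a)*(3 + 10*a) (j(a) = (a - 25)*(a + (3 + 9*a)) = (-25 + a)*(3 + 10*a))
(j(-24) + 1702)/(-2457 + (-752 - 1887)) = ((-75 - 247*(-24) + 10*(-24)²) + 1702)/(-2457 + (-752 - 1887)) = ((-75 + 5928 + 10*576) + 1702)/(-2457 - 2639) = ((-75 + 5928 + 5760) + 1702)/(-5096) = (11613 + 1702)*(-1/5096) = 13315*(-1/5096) = -13315/5096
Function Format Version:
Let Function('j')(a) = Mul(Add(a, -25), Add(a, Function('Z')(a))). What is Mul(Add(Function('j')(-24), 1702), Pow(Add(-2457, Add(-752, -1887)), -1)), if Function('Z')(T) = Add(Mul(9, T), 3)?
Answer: Rational(-13315, 5096) ≈ -2.6128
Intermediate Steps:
Function('Z')(T) = Add(3, Mul(9, T))
Function('j')(a) = Mul(Add(-25, a), Add(3, Mul(10, a))) (Function('j')(a) = Mul(Add(a, -25), Add(a, Add(3, Mul(9, a)))) = Mul(Add(-25, a), Add(3, Mul(10, a))))
Mul(Add(Function('j')(-24), 1702), Pow(Add(-2457, Add(-752, -1887)), -1)) = Mul(Add(Add(-75, Mul(-247, -24), Mul(10, Pow(-24, 2))), 1702), Pow(Add(-2457, Add(-752, -1887)), -1)) = Mul(Add(Add(-75, 5928, Mul(10, 576)), 1702), Pow(Add(-2457, -2639), -1)) = Mul(Add(Add(-75, 5928, 5760), 1702), Pow(-5096, -1)) = Mul(Add(11613, 1702), Rational(-1, 5096)) = Mul(13315, Rational(-1, 5096)) = Rational(-13315, 5096)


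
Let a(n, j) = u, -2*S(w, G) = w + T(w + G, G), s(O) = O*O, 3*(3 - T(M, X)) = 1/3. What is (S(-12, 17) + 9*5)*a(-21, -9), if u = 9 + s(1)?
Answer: 4460/9 ≈ 495.56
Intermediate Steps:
T(M, X) = 26/9 (T(M, X) = 3 - 1/3/3 = 3 - 1/3*1/3 = 3 - 1/9 = 26/9)
s(O) = O**2
S(w, G) = -13/9 - w/2 (S(w, G) = -(w + 26/9)/2 = -(26/9 + w)/2 = -13/9 - w/2)
u = 10 (u = 9 + 1**2 = 9 + 1 = 10)
a(n, j) = 10
(S(-12, 17) + 9*5)*a(-21, -9) = ((-13/9 - 1/2*(-12)) + 9*5)*10 = ((-13/9 + 6) + 45)*10 = (41/9 + 45)*10 = (446/9)*10 = 4460/9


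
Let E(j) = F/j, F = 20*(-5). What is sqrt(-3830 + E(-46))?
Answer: 2*I*sqrt(506230)/23 ≈ 61.869*I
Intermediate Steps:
F = -100
E(j) = -100/j
sqrt(-3830 + E(-46)) = sqrt(-3830 - 100/(-46)) = sqrt(-3830 - 100*(-1/46)) = sqrt(-3830 + 50/23) = sqrt(-88040/23) = 2*I*sqrt(506230)/23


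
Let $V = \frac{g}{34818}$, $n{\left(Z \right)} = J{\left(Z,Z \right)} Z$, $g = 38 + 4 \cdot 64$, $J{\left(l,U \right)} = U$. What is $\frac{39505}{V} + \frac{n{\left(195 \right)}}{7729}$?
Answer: $\frac{253122272380}{54103} \approx 4.6785 \cdot 10^{6}$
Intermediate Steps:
$g = 294$ ($g = 38 + 256 = 294$)
$n{\left(Z \right)} = Z^{2}$ ($n{\left(Z \right)} = Z Z = Z^{2}$)
$V = \frac{7}{829}$ ($V = \frac{294}{34818} = 294 \cdot \frac{1}{34818} = \frac{7}{829} \approx 0.0084439$)
$\frac{39505}{V} + \frac{n{\left(195 \right)}}{7729} = \frac{39505}{\frac{7}{829}} + \frac{195^{2}}{7729} = 39505 \cdot \frac{829}{7} + 38025 \cdot \frac{1}{7729} = \frac{32749645}{7} + \frac{38025}{7729} = \frac{253122272380}{54103}$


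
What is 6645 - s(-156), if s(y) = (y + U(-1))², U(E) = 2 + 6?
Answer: -15259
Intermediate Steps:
U(E) = 8
s(y) = (8 + y)² (s(y) = (y + 8)² = (8 + y)²)
6645 - s(-156) = 6645 - (8 - 156)² = 6645 - 1*(-148)² = 6645 - 1*21904 = 6645 - 21904 = -15259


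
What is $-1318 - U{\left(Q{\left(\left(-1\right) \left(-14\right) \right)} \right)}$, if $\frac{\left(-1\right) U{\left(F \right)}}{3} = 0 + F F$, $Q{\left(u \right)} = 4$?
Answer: $-1270$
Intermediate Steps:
$U{\left(F \right)} = - 3 F^{2}$ ($U{\left(F \right)} = - 3 \left(0 + F F\right) = - 3 \left(0 + F^{2}\right) = - 3 F^{2}$)
$-1318 - U{\left(Q{\left(\left(-1\right) \left(-14\right) \right)} \right)} = -1318 - - 3 \cdot 4^{2} = -1318 - \left(-3\right) 16 = -1318 - -48 = -1318 + 48 = -1270$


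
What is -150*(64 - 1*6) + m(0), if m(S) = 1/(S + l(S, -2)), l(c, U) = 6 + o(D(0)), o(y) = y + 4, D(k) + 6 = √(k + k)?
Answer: -34799/4 ≈ -8699.8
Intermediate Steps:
D(k) = -6 + √2*√k (D(k) = -6 + √(k + k) = -6 + √(2*k) = -6 + √2*√k)
o(y) = 4 + y
l(c, U) = 4 (l(c, U) = 6 + (4 + (-6 + √2*√0)) = 6 + (4 + (-6 + √2*0)) = 6 + (4 + (-6 + 0)) = 6 + (4 - 6) = 6 - 2 = 4)
m(S) = 1/(4 + S) (m(S) = 1/(S + 4) = 1/(4 + S))
-150*(64 - 1*6) + m(0) = -150*(64 - 1*6) + 1/(4 + 0) = -150*(64 - 6) + 1/4 = -150*58 + ¼ = -8700 + ¼ = -34799/4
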